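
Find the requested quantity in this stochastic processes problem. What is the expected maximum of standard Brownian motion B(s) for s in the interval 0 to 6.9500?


E(max B(s)) = sqrt(2t/pi)
= sqrt(2*6.9500/pi)
= sqrt(4.4245)
= 2.1035

2.1035


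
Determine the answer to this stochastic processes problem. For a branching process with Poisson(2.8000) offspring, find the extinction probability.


Since mu = 2.8000 > 1, extinction prob q < 1.
Solve s = exp(mu*(s-1)) iteratively.
q = 0.0750

0.0750


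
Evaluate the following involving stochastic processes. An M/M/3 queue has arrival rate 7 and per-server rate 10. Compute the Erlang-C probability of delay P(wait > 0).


a = lambda/mu = 0.7000
rho = a/c = 0.2333
Erlang-C formula applied:
C(c,a) = 0.0369

0.0369


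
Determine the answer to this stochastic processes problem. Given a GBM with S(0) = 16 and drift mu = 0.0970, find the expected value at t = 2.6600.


E[S(t)] = S(0) * exp(mu * t)
= 16 * exp(0.0970 * 2.6600)
= 16 * 1.2944
= 20.7098

20.7098


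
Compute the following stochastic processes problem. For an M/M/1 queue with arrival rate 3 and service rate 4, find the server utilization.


rho = lambda/mu
= 3/4
= 0.7500

0.7500


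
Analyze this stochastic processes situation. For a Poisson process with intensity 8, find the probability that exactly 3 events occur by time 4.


P(N(t)=k) = (lambda*t)^k * exp(-lambda*t) / k!
lambda*t = 32
= 32^3 * exp(-32) / 3!
= 32768 * 1.2664e-14 / 6
= 6.9163e-11

6.9163e-11


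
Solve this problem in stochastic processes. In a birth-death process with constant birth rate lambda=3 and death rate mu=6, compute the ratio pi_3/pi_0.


For birth-death process, pi_n/pi_0 = (lambda/mu)^n
= (3/6)^3
= 0.1250

0.1250


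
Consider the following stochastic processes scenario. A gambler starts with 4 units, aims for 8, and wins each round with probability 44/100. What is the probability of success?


Gambler's ruin formula:
r = q/p = 0.5600/0.4400 = 1.2727
P(win) = (1 - r^i)/(1 - r^N)
= (1 - 1.2727^4)/(1 - 1.2727^8)
= 0.2759

0.2759


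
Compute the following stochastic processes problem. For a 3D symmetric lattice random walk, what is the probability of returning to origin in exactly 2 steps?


P(return in 2 steps) = P(reverse first step) = 1/(2d)
= 1/6
= 0.1667

0.1667


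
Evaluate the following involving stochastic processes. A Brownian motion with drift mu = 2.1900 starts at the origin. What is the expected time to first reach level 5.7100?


Expected first passage time = a/mu
= 5.7100/2.1900
= 2.6073

2.6073


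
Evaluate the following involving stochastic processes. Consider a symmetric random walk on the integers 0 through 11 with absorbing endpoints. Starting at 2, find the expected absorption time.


For symmetric RW on 0,...,N with absorbing barriers, E(i) = i*(N-i)
E(2) = 2 * 9 = 18

18


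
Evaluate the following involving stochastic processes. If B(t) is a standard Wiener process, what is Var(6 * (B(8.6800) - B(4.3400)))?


Var(alpha*(B(t)-B(s))) = alpha^2 * (t-s)
= 6^2 * (8.6800 - 4.3400)
= 36 * 4.3400
= 156.2400

156.2400


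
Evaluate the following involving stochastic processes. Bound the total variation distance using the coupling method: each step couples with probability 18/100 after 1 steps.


TV distance bound <= (1-delta)^n
= (1 - 0.1800)^1
= 0.8200^1
= 0.8200

0.8200


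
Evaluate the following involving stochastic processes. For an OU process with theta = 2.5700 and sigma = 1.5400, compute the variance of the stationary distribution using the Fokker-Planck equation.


Stationary variance = sigma^2 / (2*theta)
= 1.5400^2 / (2*2.5700)
= 2.3716 / 5.1400
= 0.4614

0.4614


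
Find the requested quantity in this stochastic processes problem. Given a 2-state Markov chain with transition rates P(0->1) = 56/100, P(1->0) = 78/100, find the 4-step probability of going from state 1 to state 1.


Computing P^4 by matrix multiplication.
P = [[0.4400, 0.5600], [0.7800, 0.2200]]
After raising P to the power 4:
P^4(1,1) = 0.4257

0.4257


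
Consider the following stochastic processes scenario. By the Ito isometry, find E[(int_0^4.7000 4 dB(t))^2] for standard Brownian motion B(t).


By Ito isometry: E[(int f dB)^2] = int f^2 dt
= 4^2 * 4.7000
= 16 * 4.7000 = 75.2000

75.2000


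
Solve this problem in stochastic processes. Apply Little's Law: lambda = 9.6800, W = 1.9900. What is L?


Little's Law: L = lambda * W
= 9.6800 * 1.9900
= 19.2632

19.2632


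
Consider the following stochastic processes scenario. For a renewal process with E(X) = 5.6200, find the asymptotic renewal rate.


Long-run renewal rate = 1/E(X)
= 1/5.6200
= 0.1779

0.1779


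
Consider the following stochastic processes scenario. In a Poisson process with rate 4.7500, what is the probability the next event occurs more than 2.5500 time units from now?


P(X > t) = exp(-lambda * t)
= exp(-4.7500 * 2.5500)
= exp(-12.1125) = 5.4905e-06

5.4905e-06


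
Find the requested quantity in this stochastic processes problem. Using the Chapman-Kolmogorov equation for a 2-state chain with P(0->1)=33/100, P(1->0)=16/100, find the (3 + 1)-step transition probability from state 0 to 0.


P^4 = P^3 * P^1
Computing via matrix multiplication of the transition matrix.
Entry (0,0) of P^4 = 0.3721

0.3721


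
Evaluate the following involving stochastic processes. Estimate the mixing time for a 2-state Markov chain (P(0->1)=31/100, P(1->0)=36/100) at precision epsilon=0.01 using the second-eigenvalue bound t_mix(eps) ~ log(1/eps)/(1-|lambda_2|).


lambda_2 = |1 - p01 - p10| = |1 - 0.3100 - 0.3600| = 0.3300
t_mix ~ log(1/eps)/(1 - |lambda_2|)
= log(100)/(1 - 0.3300) = 4.6052/0.6700
= 6.8734

6.8734


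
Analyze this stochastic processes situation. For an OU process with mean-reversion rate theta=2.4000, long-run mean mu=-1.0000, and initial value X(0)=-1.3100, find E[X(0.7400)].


E[X(t)] = mu + (X(0) - mu)*exp(-theta*t)
= -1.0000 + (-1.3100 - -1.0000)*exp(-2.4000*0.7400)
= -1.0000 + -0.3100 * 0.1693
= -1.0525

-1.0525


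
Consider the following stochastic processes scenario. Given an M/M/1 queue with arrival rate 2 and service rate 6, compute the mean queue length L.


rho = 2/6 = 0.3333
L = rho/(1-rho)
= 0.3333/0.6667
= 0.5000

0.5000


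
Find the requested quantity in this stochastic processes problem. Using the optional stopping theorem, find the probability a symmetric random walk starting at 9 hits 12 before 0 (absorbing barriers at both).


By optional stopping theorem: E(M at tau) = M(0) = 9
P(hit 12)*12 + P(hit 0)*0 = 9
P(hit 12) = (9 - 0)/(12 - 0) = 3/4 = 0.7500

0.7500


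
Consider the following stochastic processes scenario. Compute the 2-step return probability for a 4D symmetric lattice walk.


P(return in 2 steps) = P(reverse first step) = 1/(2d)
= 1/8
= 0.1250

0.1250


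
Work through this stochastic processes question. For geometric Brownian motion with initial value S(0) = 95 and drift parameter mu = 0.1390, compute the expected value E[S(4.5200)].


E[S(t)] = S(0) * exp(mu * t)
= 95 * exp(0.1390 * 4.5200)
= 95 * 1.8744
= 178.0665

178.0665


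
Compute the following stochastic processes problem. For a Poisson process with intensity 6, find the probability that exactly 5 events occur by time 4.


P(N(t)=k) = (lambda*t)^k * exp(-lambda*t) / k!
lambda*t = 24
= 24^5 * exp(-24) / 5!
= 7962624 * 3.7751e-11 / 120
= 2.5050e-06

2.5050e-06


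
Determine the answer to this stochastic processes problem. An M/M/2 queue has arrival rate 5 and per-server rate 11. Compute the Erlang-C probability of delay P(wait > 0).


a = lambda/mu = 0.4545
rho = a/c = 0.2273
Erlang-C formula applied:
C(c,a) = 0.0842

0.0842


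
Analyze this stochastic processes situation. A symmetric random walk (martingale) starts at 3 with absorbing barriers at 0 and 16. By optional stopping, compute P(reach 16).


By optional stopping theorem: E(M at tau) = M(0) = 3
P(hit 16)*16 + P(hit 0)*0 = 3
P(hit 16) = (3 - 0)/(16 - 0) = 3/16 = 0.1875

0.1875


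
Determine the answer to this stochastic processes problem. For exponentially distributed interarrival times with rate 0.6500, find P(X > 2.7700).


P(X > t) = exp(-lambda * t)
= exp(-0.6500 * 2.7700)
= exp(-1.8005) = 0.1652

0.1652


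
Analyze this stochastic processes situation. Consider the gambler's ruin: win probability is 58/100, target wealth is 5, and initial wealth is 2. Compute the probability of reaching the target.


Gambler's ruin formula:
r = q/p = 0.4200/0.5800 = 0.7241
P(win) = (1 - r^i)/(1 - r^N)
= (1 - 0.7241^2)/(1 - 0.7241^5)
= 0.5939

0.5939


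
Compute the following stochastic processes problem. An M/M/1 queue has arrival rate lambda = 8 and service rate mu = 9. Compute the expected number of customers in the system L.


rho = 8/9 = 0.8889
L = rho/(1-rho)
= 0.8889/0.1111
= 8.0000

8.0000


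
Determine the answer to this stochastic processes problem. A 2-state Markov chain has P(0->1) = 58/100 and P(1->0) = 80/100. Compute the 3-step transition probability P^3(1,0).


Computing P^3 by matrix multiplication.
P = [[0.4200, 0.5800], [0.8000, 0.2000]]
After raising P to the power 3:
P^3(1,0) = 0.6115

0.6115


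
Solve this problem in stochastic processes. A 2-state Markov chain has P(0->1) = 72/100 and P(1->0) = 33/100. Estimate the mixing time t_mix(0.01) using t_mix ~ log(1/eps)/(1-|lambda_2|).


lambda_2 = |1 - p01 - p10| = |1 - 0.7200 - 0.3300| = 0.0500
t_mix ~ log(1/eps)/(1 - |lambda_2|)
= log(100)/(1 - 0.0500) = 4.6052/0.9500
= 4.8475

4.8475


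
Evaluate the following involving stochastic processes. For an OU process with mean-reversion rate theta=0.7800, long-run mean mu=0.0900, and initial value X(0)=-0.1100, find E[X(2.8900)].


E[X(t)] = mu + (X(0) - mu)*exp(-theta*t)
= 0.0900 + (-0.1100 - 0.0900)*exp(-0.7800*2.8900)
= 0.0900 + -0.2000 * 0.1050
= 0.0690

0.0690


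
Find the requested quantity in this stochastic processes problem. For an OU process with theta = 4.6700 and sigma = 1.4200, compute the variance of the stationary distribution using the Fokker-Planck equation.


Stationary variance = sigma^2 / (2*theta)
= 1.4200^2 / (2*4.6700)
= 2.0164 / 9.3400
= 0.2159

0.2159


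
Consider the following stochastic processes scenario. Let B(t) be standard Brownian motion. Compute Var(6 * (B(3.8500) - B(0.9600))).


Var(alpha*(B(t)-B(s))) = alpha^2 * (t-s)
= 6^2 * (3.8500 - 0.9600)
= 36 * 2.8900
= 104.0400

104.0400


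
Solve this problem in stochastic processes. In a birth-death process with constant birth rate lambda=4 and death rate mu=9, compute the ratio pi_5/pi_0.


For birth-death process, pi_n/pi_0 = (lambda/mu)^n
= (4/9)^5
= 0.0173

0.0173


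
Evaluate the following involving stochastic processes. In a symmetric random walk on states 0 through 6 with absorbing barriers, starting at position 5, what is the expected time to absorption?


For symmetric RW on 0,...,N with absorbing barriers, E(i) = i*(N-i)
E(5) = 5 * 1 = 5

5


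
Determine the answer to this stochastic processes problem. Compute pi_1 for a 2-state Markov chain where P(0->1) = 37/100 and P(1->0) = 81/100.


Stationary distribution: pi_0 = p10/(p01+p10), pi_1 = p01/(p01+p10)
p01 = 0.3700, p10 = 0.8100
pi_1 = 0.3136

0.3136


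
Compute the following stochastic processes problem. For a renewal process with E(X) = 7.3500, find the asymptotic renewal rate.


Long-run renewal rate = 1/E(X)
= 1/7.3500
= 0.1361

0.1361


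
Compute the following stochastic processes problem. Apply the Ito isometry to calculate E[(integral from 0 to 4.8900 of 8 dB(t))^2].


By Ito isometry: E[(int f dB)^2] = int f^2 dt
= 8^2 * 4.8900
= 64 * 4.8900 = 312.9600

312.9600


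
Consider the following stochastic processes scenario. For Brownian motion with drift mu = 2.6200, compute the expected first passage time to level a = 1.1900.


Expected first passage time = a/mu
= 1.1900/2.6200
= 0.4542

0.4542


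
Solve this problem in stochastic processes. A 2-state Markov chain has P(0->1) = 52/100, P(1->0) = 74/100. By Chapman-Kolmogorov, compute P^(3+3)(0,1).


P^6 = P^3 * P^3
Computing via matrix multiplication of the transition matrix.
Entry (0,1) of P^6 = 0.4126

0.4126


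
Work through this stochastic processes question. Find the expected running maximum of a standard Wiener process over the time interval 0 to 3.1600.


E(max B(s)) = sqrt(2t/pi)
= sqrt(2*3.1600/pi)
= sqrt(2.0117)
= 1.4184

1.4184


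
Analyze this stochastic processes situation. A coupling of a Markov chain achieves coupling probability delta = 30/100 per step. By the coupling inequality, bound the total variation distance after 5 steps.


TV distance bound <= (1-delta)^n
= (1 - 0.3000)^5
= 0.7000^5
= 0.1681

0.1681


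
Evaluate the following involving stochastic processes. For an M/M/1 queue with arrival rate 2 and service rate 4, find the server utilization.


rho = lambda/mu
= 2/4
= 0.5000

0.5000


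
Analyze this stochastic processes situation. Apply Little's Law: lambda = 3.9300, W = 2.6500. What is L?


Little's Law: L = lambda * W
= 3.9300 * 2.6500
= 10.4145

10.4145


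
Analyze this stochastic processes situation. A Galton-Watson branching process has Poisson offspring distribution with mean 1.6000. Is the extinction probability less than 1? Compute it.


Since mu = 1.6000 > 1, extinction prob q < 1.
Solve s = exp(mu*(s-1)) iteratively.
q = 0.3580

0.3580


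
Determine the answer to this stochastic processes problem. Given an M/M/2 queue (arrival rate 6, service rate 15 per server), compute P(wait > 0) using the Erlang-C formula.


a = lambda/mu = 0.4000
rho = a/c = 0.2000
Erlang-C formula applied:
C(c,a) = 0.0667

0.0667


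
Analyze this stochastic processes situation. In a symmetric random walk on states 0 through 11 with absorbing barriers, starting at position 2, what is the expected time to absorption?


For symmetric RW on 0,...,N with absorbing barriers, E(i) = i*(N-i)
E(2) = 2 * 9 = 18

18


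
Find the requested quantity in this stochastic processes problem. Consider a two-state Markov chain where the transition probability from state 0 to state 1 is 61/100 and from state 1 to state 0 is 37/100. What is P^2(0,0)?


Computing P^2 by matrix multiplication.
P = [[0.3900, 0.6100], [0.3700, 0.6300]]
After raising P to the power 2:
P^2(0,0) = 0.3778

0.3778


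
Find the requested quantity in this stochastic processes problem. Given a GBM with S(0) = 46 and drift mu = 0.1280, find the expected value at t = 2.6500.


E[S(t)] = S(0) * exp(mu * t)
= 46 * exp(0.1280 * 2.6500)
= 46 * 1.4038
= 64.5759

64.5759


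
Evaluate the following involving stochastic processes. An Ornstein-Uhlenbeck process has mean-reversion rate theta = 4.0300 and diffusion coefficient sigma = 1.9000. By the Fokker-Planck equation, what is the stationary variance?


Stationary variance = sigma^2 / (2*theta)
= 1.9000^2 / (2*4.0300)
= 3.6100 / 8.0600
= 0.4479

0.4479


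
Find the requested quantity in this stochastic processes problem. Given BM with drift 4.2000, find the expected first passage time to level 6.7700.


Expected first passage time = a/mu
= 6.7700/4.2000
= 1.6119

1.6119


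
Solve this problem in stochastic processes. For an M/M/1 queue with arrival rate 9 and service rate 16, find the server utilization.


rho = lambda/mu
= 9/16
= 0.5625

0.5625


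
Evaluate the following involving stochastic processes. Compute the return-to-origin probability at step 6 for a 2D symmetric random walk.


P = C(6,3)^2 / 4^6
= 20^2 / 4096
= 400 / 4096
= 0.0977

0.0977


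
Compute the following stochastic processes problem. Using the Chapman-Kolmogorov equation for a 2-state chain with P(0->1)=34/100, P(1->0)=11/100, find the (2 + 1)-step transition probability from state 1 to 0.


P^3 = P^2 * P^1
Computing via matrix multiplication of the transition matrix.
Entry (1,0) of P^3 = 0.2038

0.2038


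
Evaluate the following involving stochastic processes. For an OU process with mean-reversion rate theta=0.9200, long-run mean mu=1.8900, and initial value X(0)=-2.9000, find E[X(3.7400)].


E[X(t)] = mu + (X(0) - mu)*exp(-theta*t)
= 1.8900 + (-2.9000 - 1.8900)*exp(-0.9200*3.7400)
= 1.8900 + -4.7900 * 0.0320
= 1.7365

1.7365


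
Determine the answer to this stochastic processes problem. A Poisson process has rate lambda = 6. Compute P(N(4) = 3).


P(N(t)=k) = (lambda*t)^k * exp(-lambda*t) / k!
lambda*t = 24
= 24^3 * exp(-24) / 3!
= 13824 * 3.7751e-11 / 6
= 8.6979e-08

8.6979e-08


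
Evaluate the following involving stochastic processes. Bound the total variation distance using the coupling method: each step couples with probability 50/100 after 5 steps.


TV distance bound <= (1-delta)^n
= (1 - 0.5000)^5
= 0.5000^5
= 0.0312

0.0312


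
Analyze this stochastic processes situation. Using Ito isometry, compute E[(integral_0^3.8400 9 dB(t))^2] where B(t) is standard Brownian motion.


By Ito isometry: E[(int f dB)^2] = int f^2 dt
= 9^2 * 3.8400
= 81 * 3.8400 = 311.0400

311.0400


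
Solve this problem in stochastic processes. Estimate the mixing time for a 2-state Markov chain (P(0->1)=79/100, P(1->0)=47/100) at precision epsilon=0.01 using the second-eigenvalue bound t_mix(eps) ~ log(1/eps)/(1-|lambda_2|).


lambda_2 = |1 - p01 - p10| = |1 - 0.7900 - 0.4700| = 0.2600
t_mix ~ log(1/eps)/(1 - |lambda_2|)
= log(100)/(1 - 0.2600) = 4.6052/0.7400
= 6.2232

6.2232


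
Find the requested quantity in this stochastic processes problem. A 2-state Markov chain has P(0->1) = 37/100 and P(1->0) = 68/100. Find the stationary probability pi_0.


Stationary distribution: pi_0 = p10/(p01+p10), pi_1 = p01/(p01+p10)
p01 = 0.3700, p10 = 0.6800
pi_0 = 0.6476

0.6476


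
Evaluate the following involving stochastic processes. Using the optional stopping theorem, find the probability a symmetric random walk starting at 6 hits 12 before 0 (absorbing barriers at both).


By optional stopping theorem: E(M at tau) = M(0) = 6
P(hit 12)*12 + P(hit 0)*0 = 6
P(hit 12) = (6 - 0)/(12 - 0) = 1/2 = 0.5000

0.5000


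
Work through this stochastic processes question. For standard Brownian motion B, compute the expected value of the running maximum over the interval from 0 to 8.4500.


E(max B(s)) = sqrt(2t/pi)
= sqrt(2*8.4500/pi)
= sqrt(5.3794)
= 2.3194

2.3194


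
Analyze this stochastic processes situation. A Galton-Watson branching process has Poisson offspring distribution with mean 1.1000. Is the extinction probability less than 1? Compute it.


Since mu = 1.1000 > 1, extinction prob q < 1.
Solve s = exp(mu*(s-1)) iteratively.
q = 0.8239

0.8239


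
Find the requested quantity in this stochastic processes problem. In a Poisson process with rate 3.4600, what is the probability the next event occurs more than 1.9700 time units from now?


P(X > t) = exp(-lambda * t)
= exp(-3.4600 * 1.9700)
= exp(-6.8162) = 0.0011

0.0011


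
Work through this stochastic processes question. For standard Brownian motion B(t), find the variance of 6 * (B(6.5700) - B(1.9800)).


Var(alpha*(B(t)-B(s))) = alpha^2 * (t-s)
= 6^2 * (6.5700 - 1.9800)
= 36 * 4.5900
= 165.2400

165.2400


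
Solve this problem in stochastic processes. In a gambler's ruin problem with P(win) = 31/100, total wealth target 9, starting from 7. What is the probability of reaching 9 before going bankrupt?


Gambler's ruin formula:
r = q/p = 0.6900/0.3100 = 2.2258
P(win) = (1 - r^i)/(1 - r^N)
= (1 - 2.2258^7)/(1 - 2.2258^9)
= 0.2013

0.2013


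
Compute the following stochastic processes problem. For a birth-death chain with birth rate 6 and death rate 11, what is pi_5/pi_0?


For birth-death process, pi_n/pi_0 = (lambda/mu)^n
= (6/11)^5
= 0.0483

0.0483


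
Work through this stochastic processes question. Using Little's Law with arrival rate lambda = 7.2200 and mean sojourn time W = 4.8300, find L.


Little's Law: L = lambda * W
= 7.2200 * 4.8300
= 34.8726

34.8726


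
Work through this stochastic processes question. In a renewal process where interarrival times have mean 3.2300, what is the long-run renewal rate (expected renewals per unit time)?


Long-run renewal rate = 1/E(X)
= 1/3.2300
= 0.3096

0.3096


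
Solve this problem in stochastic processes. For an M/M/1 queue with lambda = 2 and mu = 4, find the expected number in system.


rho = 2/4 = 0.5000
L = rho/(1-rho)
= 0.5000/0.5000
= 1.0000

1.0000


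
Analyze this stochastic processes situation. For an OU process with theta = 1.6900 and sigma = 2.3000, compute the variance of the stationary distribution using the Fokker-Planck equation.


Stationary variance = sigma^2 / (2*theta)
= 2.3000^2 / (2*1.6900)
= 5.2900 / 3.3800
= 1.5651

1.5651


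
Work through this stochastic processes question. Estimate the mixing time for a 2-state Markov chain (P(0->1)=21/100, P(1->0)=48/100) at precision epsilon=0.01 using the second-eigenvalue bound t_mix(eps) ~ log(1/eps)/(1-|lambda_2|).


lambda_2 = |1 - p01 - p10| = |1 - 0.2100 - 0.4800| = 0.3100
t_mix ~ log(1/eps)/(1 - |lambda_2|)
= log(100)/(1 - 0.3100) = 4.6052/0.6900
= 6.6742

6.6742


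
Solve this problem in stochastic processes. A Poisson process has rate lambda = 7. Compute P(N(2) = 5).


P(N(t)=k) = (lambda*t)^k * exp(-lambda*t) / k!
lambda*t = 14
= 14^5 * exp(-14) / 5!
= 537824 * 8.3153e-07 / 120
= 0.0037

0.0037


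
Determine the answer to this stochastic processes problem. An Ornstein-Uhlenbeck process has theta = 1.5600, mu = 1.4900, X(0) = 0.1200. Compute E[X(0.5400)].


E[X(t)] = mu + (X(0) - mu)*exp(-theta*t)
= 1.4900 + (0.1200 - 1.4900)*exp(-1.5600*0.5400)
= 1.4900 + -1.3700 * 0.4307
= 0.9000

0.9000


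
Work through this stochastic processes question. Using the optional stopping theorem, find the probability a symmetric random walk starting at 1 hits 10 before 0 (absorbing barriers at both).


By optional stopping theorem: E(M at tau) = M(0) = 1
P(hit 10)*10 + P(hit 0)*0 = 1
P(hit 10) = (1 - 0)/(10 - 0) = 1/10 = 0.1000

0.1000


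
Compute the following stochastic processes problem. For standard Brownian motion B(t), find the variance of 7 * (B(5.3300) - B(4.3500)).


Var(alpha*(B(t)-B(s))) = alpha^2 * (t-s)
= 7^2 * (5.3300 - 4.3500)
= 49 * 0.9800
= 48.0200

48.0200


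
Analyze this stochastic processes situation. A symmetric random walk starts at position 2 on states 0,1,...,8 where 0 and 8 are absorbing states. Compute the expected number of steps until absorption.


For symmetric RW on 0,...,N with absorbing barriers, E(i) = i*(N-i)
E(2) = 2 * 6 = 12

12


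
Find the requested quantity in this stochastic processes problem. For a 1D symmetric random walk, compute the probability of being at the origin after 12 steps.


P(S(12) = 0) = C(12,6) / 4^6
= 924 / 4096
= 0.2256

0.2256


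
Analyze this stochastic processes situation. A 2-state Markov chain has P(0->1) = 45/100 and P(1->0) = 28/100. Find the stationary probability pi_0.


Stationary distribution: pi_0 = p10/(p01+p10), pi_1 = p01/(p01+p10)
p01 = 0.4500, p10 = 0.2800
pi_0 = 0.3836

0.3836


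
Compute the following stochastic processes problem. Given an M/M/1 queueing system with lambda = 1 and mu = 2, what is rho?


rho = lambda/mu
= 1/2
= 0.5000

0.5000


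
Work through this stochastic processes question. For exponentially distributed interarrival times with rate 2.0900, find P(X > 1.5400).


P(X > t) = exp(-lambda * t)
= exp(-2.0900 * 1.5400)
= exp(-3.2186) = 0.0400

0.0400


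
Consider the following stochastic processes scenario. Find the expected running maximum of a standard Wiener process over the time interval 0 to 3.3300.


E(max B(s)) = sqrt(2t/pi)
= sqrt(2*3.3300/pi)
= sqrt(2.1199)
= 1.4560

1.4560


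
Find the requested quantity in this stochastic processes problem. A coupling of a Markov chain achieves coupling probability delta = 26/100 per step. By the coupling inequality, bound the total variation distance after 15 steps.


TV distance bound <= (1-delta)^n
= (1 - 0.2600)^15
= 0.7400^15
= 0.0109

0.0109


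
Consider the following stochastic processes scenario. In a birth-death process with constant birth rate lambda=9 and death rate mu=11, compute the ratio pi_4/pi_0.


For birth-death process, pi_n/pi_0 = (lambda/mu)^n
= (9/11)^4
= 0.4481

0.4481


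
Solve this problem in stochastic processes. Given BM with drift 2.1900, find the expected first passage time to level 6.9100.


Expected first passage time = a/mu
= 6.9100/2.1900
= 3.1553

3.1553


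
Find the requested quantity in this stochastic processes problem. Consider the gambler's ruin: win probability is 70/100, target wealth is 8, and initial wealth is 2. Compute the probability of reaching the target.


Gambler's ruin formula:
r = q/p = 0.3000/0.7000 = 0.4286
P(win) = (1 - r^i)/(1 - r^N)
= (1 - 0.4286^2)/(1 - 0.4286^8)
= 0.8173

0.8173


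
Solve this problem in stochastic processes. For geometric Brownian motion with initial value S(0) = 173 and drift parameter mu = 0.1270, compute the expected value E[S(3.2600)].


E[S(t)] = S(0) * exp(mu * t)
= 173 * exp(0.1270 * 3.2600)
= 173 * 1.5129
= 261.7295

261.7295


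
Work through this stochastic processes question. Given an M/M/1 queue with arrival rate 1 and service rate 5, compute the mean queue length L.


rho = 1/5 = 0.2000
L = rho/(1-rho)
= 0.2000/0.8000
= 0.2500

0.2500


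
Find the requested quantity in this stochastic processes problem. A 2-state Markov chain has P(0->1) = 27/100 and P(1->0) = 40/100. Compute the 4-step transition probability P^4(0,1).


Computing P^4 by matrix multiplication.
P = [[0.7300, 0.2700], [0.4000, 0.6000]]
After raising P to the power 4:
P^4(0,1) = 0.3982

0.3982


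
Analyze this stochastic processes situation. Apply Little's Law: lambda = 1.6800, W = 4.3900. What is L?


Little's Law: L = lambda * W
= 1.6800 * 4.3900
= 7.3752

7.3752


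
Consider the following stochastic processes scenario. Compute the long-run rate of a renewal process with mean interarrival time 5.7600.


Long-run renewal rate = 1/E(X)
= 1/5.7600
= 0.1736

0.1736


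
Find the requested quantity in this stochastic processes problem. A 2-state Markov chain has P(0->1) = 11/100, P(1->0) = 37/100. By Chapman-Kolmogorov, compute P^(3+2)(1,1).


P^5 = P^3 * P^2
Computing via matrix multiplication of the transition matrix.
Entry (1,1) of P^5 = 0.2585

0.2585


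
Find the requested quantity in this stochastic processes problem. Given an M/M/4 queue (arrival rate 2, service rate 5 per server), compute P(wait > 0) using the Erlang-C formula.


a = lambda/mu = 0.4000
rho = a/c = 0.1000
Erlang-C formula applied:
C(c,a) = 7.9444e-04

7.9444e-04


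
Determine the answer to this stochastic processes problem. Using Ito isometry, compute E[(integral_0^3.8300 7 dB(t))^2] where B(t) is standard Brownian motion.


By Ito isometry: E[(int f dB)^2] = int f^2 dt
= 7^2 * 3.8300
= 49 * 3.8300 = 187.6700

187.6700


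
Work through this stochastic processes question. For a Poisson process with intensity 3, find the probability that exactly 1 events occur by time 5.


P(N(t)=k) = (lambda*t)^k * exp(-lambda*t) / k!
lambda*t = 15
= 15^1 * exp(-15) / 1!
= 15 * 3.0590e-07 / 1
= 4.5885e-06

4.5885e-06


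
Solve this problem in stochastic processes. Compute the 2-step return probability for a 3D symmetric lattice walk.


P(return in 2 steps) = P(reverse first step) = 1/(2d)
= 1/6
= 0.1667

0.1667


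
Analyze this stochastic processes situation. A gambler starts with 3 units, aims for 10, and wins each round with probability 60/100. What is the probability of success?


Gambler's ruin formula:
r = q/p = 0.4000/0.6000 = 0.6667
P(win) = (1 - r^i)/(1 - r^N)
= (1 - 0.6667^3)/(1 - 0.6667^10)
= 0.7161

0.7161


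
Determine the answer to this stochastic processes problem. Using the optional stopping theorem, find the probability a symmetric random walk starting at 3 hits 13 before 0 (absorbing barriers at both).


By optional stopping theorem: E(M at tau) = M(0) = 3
P(hit 13)*13 + P(hit 0)*0 = 3
P(hit 13) = (3 - 0)/(13 - 0) = 3/13 = 0.2308

0.2308


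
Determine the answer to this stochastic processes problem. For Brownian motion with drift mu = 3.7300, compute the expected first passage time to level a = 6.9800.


Expected first passage time = a/mu
= 6.9800/3.7300
= 1.8713

1.8713


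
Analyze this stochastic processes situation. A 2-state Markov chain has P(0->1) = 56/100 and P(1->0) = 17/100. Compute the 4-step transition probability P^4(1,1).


Computing P^4 by matrix multiplication.
P = [[0.4400, 0.5600], [0.1700, 0.8300]]
After raising P to the power 4:
P^4(1,1) = 0.7684

0.7684


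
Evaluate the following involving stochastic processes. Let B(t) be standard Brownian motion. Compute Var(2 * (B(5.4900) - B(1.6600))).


Var(alpha*(B(t)-B(s))) = alpha^2 * (t-s)
= 2^2 * (5.4900 - 1.6600)
= 4 * 3.8300
= 15.3200

15.3200


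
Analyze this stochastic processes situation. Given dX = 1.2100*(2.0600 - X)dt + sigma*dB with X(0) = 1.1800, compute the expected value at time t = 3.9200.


E[X(t)] = mu + (X(0) - mu)*exp(-theta*t)
= 2.0600 + (1.1800 - 2.0600)*exp(-1.2100*3.9200)
= 2.0600 + -0.8800 * 0.0087
= 2.0523

2.0523


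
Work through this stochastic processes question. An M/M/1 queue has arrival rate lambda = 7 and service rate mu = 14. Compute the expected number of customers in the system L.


rho = 7/14 = 0.5000
L = rho/(1-rho)
= 0.5000/0.5000
= 1.0000

1.0000


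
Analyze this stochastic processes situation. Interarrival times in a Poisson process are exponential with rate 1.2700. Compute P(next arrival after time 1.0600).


P(X > t) = exp(-lambda * t)
= exp(-1.2700 * 1.0600)
= exp(-1.3462) = 0.2602

0.2602


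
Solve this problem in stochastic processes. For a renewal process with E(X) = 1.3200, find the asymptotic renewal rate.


Long-run renewal rate = 1/E(X)
= 1/1.3200
= 0.7576

0.7576


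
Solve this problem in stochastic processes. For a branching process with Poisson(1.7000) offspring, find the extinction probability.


Since mu = 1.7000 > 1, extinction prob q < 1.
Solve s = exp(mu*(s-1)) iteratively.
q = 0.3088

0.3088


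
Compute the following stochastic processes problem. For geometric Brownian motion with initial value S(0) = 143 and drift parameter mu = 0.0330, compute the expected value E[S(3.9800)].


E[S(t)] = S(0) * exp(mu * t)
= 143 * exp(0.0330 * 3.9800)
= 143 * 1.1404
= 163.0708

163.0708


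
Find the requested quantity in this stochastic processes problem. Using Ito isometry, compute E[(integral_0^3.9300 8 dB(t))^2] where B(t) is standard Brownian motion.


By Ito isometry: E[(int f dB)^2] = int f^2 dt
= 8^2 * 3.9300
= 64 * 3.9300 = 251.5200

251.5200


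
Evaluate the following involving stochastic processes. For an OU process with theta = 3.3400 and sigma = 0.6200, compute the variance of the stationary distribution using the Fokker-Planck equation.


Stationary variance = sigma^2 / (2*theta)
= 0.6200^2 / (2*3.3400)
= 0.3844 / 6.6800
= 0.0575

0.0575


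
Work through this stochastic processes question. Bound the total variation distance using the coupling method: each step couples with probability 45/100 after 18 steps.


TV distance bound <= (1-delta)^n
= (1 - 0.4500)^18
= 0.5500^18
= 2.1209e-05

2.1209e-05


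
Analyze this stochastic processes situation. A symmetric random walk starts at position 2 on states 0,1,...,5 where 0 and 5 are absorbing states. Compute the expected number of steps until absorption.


For symmetric RW on 0,...,N with absorbing barriers, E(i) = i*(N-i)
E(2) = 2 * 3 = 6

6


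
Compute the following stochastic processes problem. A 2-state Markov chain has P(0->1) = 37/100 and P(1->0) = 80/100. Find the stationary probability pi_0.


Stationary distribution: pi_0 = p10/(p01+p10), pi_1 = p01/(p01+p10)
p01 = 0.3700, p10 = 0.8000
pi_0 = 0.6838

0.6838


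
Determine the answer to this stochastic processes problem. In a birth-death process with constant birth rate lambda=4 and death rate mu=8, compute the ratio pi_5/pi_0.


For birth-death process, pi_n/pi_0 = (lambda/mu)^n
= (4/8)^5
= 0.0312

0.0312


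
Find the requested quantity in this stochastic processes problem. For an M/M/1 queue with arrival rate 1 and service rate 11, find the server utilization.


rho = lambda/mu
= 1/11
= 0.0909

0.0909


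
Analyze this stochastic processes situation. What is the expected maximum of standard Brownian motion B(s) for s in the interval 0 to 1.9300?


E(max B(s)) = sqrt(2t/pi)
= sqrt(2*1.9300/pi)
= sqrt(1.2287)
= 1.1085

1.1085


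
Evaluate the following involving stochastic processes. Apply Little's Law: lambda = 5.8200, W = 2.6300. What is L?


Little's Law: L = lambda * W
= 5.8200 * 2.6300
= 15.3066

15.3066


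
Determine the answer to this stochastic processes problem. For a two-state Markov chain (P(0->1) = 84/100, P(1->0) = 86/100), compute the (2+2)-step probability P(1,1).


P^4 = P^2 * P^2
Computing via matrix multiplication of the transition matrix.
Entry (1,1) of P^4 = 0.6156

0.6156


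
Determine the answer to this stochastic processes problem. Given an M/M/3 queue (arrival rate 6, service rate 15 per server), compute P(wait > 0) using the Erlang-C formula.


a = lambda/mu = 0.4000
rho = a/c = 0.1333
Erlang-C formula applied:
C(c,a) = 0.0082

0.0082


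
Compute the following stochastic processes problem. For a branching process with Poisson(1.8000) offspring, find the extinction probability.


Since mu = 1.8000 > 1, extinction prob q < 1.
Solve s = exp(mu*(s-1)) iteratively.
q = 0.2676

0.2676


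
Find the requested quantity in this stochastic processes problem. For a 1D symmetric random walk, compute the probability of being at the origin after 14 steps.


P(S(14) = 0) = C(14,7) / 4^7
= 3432 / 16384
= 0.2095

0.2095


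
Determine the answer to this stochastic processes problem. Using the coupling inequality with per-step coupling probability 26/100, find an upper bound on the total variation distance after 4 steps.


TV distance bound <= (1-delta)^n
= (1 - 0.2600)^4
= 0.7400^4
= 0.2999

0.2999


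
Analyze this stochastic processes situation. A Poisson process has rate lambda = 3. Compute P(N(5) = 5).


P(N(t)=k) = (lambda*t)^k * exp(-lambda*t) / k!
lambda*t = 15
= 15^5 * exp(-15) / 5!
= 759375 * 3.0590e-07 / 120
= 0.0019

0.0019


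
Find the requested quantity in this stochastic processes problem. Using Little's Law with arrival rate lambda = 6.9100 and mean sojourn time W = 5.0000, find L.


Little's Law: L = lambda * W
= 6.9100 * 5.0000
= 34.5500

34.5500


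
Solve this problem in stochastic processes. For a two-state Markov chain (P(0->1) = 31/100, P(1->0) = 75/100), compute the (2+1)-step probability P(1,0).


P^3 = P^2 * P^1
Computing via matrix multiplication of the transition matrix.
Entry (1,0) of P^3 = 0.7077

0.7077


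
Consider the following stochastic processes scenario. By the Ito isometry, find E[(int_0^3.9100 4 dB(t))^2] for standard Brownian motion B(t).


By Ito isometry: E[(int f dB)^2] = int f^2 dt
= 4^2 * 3.9100
= 16 * 3.9100 = 62.5600

62.5600


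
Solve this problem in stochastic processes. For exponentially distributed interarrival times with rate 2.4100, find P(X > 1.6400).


P(X > t) = exp(-lambda * t)
= exp(-2.4100 * 1.6400)
= exp(-3.9524) = 0.0192

0.0192


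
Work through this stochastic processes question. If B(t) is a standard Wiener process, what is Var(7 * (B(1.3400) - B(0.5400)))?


Var(alpha*(B(t)-B(s))) = alpha^2 * (t-s)
= 7^2 * (1.3400 - 0.5400)
= 49 * 0.8000
= 39.2000

39.2000


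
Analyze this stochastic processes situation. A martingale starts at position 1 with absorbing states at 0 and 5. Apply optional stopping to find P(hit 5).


By optional stopping theorem: E(M at tau) = M(0) = 1
P(hit 5)*5 + P(hit 0)*0 = 1
P(hit 5) = (1 - 0)/(5 - 0) = 1/5 = 0.2000

0.2000


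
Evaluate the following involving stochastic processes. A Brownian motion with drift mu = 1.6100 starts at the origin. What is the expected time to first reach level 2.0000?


Expected first passage time = a/mu
= 2.0000/1.6100
= 1.2422

1.2422


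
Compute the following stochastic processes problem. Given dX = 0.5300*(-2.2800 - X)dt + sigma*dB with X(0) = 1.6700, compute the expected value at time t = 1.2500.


E[X(t)] = mu + (X(0) - mu)*exp(-theta*t)
= -2.2800 + (1.6700 - -2.2800)*exp(-0.5300*1.2500)
= -2.2800 + 3.9500 * 0.5156
= -0.2435

-0.2435


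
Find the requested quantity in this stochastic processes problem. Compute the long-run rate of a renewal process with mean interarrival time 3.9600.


Long-run renewal rate = 1/E(X)
= 1/3.9600
= 0.2525

0.2525


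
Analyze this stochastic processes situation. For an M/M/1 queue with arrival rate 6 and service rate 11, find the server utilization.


rho = lambda/mu
= 6/11
= 0.5455

0.5455


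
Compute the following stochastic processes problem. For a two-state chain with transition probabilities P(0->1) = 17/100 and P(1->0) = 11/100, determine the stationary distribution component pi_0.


Stationary distribution: pi_0 = p10/(p01+p10), pi_1 = p01/(p01+p10)
p01 = 0.1700, p10 = 0.1100
pi_0 = 0.3929

0.3929


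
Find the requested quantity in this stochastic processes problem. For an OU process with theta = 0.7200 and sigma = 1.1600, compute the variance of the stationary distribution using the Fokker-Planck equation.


Stationary variance = sigma^2 / (2*theta)
= 1.1600^2 / (2*0.7200)
= 1.3456 / 1.4400
= 0.9344

0.9344


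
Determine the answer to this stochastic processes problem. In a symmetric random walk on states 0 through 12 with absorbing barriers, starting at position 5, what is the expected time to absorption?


For symmetric RW on 0,...,N with absorbing barriers, E(i) = i*(N-i)
E(5) = 5 * 7 = 35

35


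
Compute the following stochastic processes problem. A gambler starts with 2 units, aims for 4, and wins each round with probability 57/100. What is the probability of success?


Gambler's ruin formula:
r = q/p = 0.4300/0.5700 = 0.7544
P(win) = (1 - r^i)/(1 - r^N)
= (1 - 0.7544^2)/(1 - 0.7544^4)
= 0.6373

0.6373


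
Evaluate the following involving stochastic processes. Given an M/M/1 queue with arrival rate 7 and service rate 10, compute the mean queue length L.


rho = 7/10 = 0.7000
L = rho/(1-rho)
= 0.7000/0.3000
= 2.3333

2.3333


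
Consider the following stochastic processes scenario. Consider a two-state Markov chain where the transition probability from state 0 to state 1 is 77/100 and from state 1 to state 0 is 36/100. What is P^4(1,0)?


Computing P^4 by matrix multiplication.
P = [[0.2300, 0.7700], [0.3600, 0.6400]]
After raising P to the power 4:
P^4(1,0) = 0.3185

0.3185


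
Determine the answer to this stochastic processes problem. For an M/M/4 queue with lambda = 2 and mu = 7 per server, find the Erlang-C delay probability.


a = lambda/mu = 0.2857
rho = a/c = 0.0714
Erlang-C formula applied:
C(c,a) = 2.2471e-04

2.2471e-04


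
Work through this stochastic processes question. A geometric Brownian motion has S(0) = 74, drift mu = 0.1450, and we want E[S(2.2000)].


E[S(t)] = S(0) * exp(mu * t)
= 74 * exp(0.1450 * 2.2000)
= 74 * 1.3758
= 101.8056

101.8056


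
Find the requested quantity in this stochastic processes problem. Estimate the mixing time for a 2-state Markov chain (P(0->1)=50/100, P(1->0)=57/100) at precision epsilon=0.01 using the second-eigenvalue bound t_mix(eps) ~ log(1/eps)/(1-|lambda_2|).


lambda_2 = |1 - p01 - p10| = |1 - 0.5000 - 0.5700| = 0.0700
t_mix ~ log(1/eps)/(1 - |lambda_2|)
= log(100)/(1 - 0.0700) = 4.6052/0.9300
= 4.9518

4.9518


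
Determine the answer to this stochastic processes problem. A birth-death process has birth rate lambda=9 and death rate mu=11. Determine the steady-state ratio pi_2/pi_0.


For birth-death process, pi_n/pi_0 = (lambda/mu)^n
= (9/11)^2
= 0.6694

0.6694
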